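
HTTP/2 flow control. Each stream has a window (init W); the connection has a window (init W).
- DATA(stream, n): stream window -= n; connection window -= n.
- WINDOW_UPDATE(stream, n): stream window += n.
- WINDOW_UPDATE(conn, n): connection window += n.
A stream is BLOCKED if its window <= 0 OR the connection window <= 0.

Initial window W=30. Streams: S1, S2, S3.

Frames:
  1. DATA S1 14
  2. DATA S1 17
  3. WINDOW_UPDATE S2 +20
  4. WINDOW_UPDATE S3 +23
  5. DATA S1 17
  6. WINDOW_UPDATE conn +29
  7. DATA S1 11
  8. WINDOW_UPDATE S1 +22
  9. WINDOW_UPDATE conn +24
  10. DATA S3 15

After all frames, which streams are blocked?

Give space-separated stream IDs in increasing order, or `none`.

Answer: S1

Derivation:
Op 1: conn=16 S1=16 S2=30 S3=30 blocked=[]
Op 2: conn=-1 S1=-1 S2=30 S3=30 blocked=[1, 2, 3]
Op 3: conn=-1 S1=-1 S2=50 S3=30 blocked=[1, 2, 3]
Op 4: conn=-1 S1=-1 S2=50 S3=53 blocked=[1, 2, 3]
Op 5: conn=-18 S1=-18 S2=50 S3=53 blocked=[1, 2, 3]
Op 6: conn=11 S1=-18 S2=50 S3=53 blocked=[1]
Op 7: conn=0 S1=-29 S2=50 S3=53 blocked=[1, 2, 3]
Op 8: conn=0 S1=-7 S2=50 S3=53 blocked=[1, 2, 3]
Op 9: conn=24 S1=-7 S2=50 S3=53 blocked=[1]
Op 10: conn=9 S1=-7 S2=50 S3=38 blocked=[1]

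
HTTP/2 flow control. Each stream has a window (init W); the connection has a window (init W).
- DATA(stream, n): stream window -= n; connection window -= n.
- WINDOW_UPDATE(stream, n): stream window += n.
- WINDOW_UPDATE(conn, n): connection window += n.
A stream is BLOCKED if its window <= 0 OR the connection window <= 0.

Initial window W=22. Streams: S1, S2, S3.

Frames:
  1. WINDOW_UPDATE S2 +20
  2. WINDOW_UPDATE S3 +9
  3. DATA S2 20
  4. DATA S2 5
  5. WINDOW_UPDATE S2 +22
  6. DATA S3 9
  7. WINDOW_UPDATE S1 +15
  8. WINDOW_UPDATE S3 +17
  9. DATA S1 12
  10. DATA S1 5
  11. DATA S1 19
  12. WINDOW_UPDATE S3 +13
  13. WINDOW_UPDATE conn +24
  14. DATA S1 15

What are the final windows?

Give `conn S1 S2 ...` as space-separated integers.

Op 1: conn=22 S1=22 S2=42 S3=22 blocked=[]
Op 2: conn=22 S1=22 S2=42 S3=31 blocked=[]
Op 3: conn=2 S1=22 S2=22 S3=31 blocked=[]
Op 4: conn=-3 S1=22 S2=17 S3=31 blocked=[1, 2, 3]
Op 5: conn=-3 S1=22 S2=39 S3=31 blocked=[1, 2, 3]
Op 6: conn=-12 S1=22 S2=39 S3=22 blocked=[1, 2, 3]
Op 7: conn=-12 S1=37 S2=39 S3=22 blocked=[1, 2, 3]
Op 8: conn=-12 S1=37 S2=39 S3=39 blocked=[1, 2, 3]
Op 9: conn=-24 S1=25 S2=39 S3=39 blocked=[1, 2, 3]
Op 10: conn=-29 S1=20 S2=39 S3=39 blocked=[1, 2, 3]
Op 11: conn=-48 S1=1 S2=39 S3=39 blocked=[1, 2, 3]
Op 12: conn=-48 S1=1 S2=39 S3=52 blocked=[1, 2, 3]
Op 13: conn=-24 S1=1 S2=39 S3=52 blocked=[1, 2, 3]
Op 14: conn=-39 S1=-14 S2=39 S3=52 blocked=[1, 2, 3]

Answer: -39 -14 39 52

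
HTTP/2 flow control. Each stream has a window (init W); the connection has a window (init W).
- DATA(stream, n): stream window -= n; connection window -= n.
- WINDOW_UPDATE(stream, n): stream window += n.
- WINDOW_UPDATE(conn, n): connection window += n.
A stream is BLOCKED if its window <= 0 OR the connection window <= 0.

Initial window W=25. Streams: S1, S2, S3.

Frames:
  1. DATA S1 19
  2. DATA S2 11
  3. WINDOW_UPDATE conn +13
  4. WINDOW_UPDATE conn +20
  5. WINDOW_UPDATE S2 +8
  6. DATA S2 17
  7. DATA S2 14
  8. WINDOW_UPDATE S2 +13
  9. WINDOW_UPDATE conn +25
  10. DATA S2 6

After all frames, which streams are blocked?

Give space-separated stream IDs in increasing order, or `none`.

Answer: S2

Derivation:
Op 1: conn=6 S1=6 S2=25 S3=25 blocked=[]
Op 2: conn=-5 S1=6 S2=14 S3=25 blocked=[1, 2, 3]
Op 3: conn=8 S1=6 S2=14 S3=25 blocked=[]
Op 4: conn=28 S1=6 S2=14 S3=25 blocked=[]
Op 5: conn=28 S1=6 S2=22 S3=25 blocked=[]
Op 6: conn=11 S1=6 S2=5 S3=25 blocked=[]
Op 7: conn=-3 S1=6 S2=-9 S3=25 blocked=[1, 2, 3]
Op 8: conn=-3 S1=6 S2=4 S3=25 blocked=[1, 2, 3]
Op 9: conn=22 S1=6 S2=4 S3=25 blocked=[]
Op 10: conn=16 S1=6 S2=-2 S3=25 blocked=[2]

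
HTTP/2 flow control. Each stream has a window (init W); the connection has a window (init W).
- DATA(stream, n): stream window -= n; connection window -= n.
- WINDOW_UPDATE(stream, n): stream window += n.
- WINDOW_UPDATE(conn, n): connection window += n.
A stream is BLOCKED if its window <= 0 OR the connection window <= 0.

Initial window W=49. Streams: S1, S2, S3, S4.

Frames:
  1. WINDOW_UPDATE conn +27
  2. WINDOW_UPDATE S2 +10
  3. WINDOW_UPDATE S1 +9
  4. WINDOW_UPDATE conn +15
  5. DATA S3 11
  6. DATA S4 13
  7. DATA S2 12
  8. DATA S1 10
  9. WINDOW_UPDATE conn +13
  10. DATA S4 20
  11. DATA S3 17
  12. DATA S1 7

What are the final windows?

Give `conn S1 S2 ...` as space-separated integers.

Op 1: conn=76 S1=49 S2=49 S3=49 S4=49 blocked=[]
Op 2: conn=76 S1=49 S2=59 S3=49 S4=49 blocked=[]
Op 3: conn=76 S1=58 S2=59 S3=49 S4=49 blocked=[]
Op 4: conn=91 S1=58 S2=59 S3=49 S4=49 blocked=[]
Op 5: conn=80 S1=58 S2=59 S3=38 S4=49 blocked=[]
Op 6: conn=67 S1=58 S2=59 S3=38 S4=36 blocked=[]
Op 7: conn=55 S1=58 S2=47 S3=38 S4=36 blocked=[]
Op 8: conn=45 S1=48 S2=47 S3=38 S4=36 blocked=[]
Op 9: conn=58 S1=48 S2=47 S3=38 S4=36 blocked=[]
Op 10: conn=38 S1=48 S2=47 S3=38 S4=16 blocked=[]
Op 11: conn=21 S1=48 S2=47 S3=21 S4=16 blocked=[]
Op 12: conn=14 S1=41 S2=47 S3=21 S4=16 blocked=[]

Answer: 14 41 47 21 16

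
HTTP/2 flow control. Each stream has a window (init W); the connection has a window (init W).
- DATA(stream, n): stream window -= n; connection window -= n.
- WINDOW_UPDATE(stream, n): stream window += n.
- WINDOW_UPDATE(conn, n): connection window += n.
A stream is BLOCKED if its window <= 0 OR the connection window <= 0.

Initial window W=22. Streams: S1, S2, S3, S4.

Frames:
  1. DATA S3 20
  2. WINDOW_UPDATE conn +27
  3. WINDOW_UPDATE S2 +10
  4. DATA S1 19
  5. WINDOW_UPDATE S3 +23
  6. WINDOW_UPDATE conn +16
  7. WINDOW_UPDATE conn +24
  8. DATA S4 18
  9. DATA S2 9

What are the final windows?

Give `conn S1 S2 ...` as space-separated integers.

Answer: 23 3 23 25 4

Derivation:
Op 1: conn=2 S1=22 S2=22 S3=2 S4=22 blocked=[]
Op 2: conn=29 S1=22 S2=22 S3=2 S4=22 blocked=[]
Op 3: conn=29 S1=22 S2=32 S3=2 S4=22 blocked=[]
Op 4: conn=10 S1=3 S2=32 S3=2 S4=22 blocked=[]
Op 5: conn=10 S1=3 S2=32 S3=25 S4=22 blocked=[]
Op 6: conn=26 S1=3 S2=32 S3=25 S4=22 blocked=[]
Op 7: conn=50 S1=3 S2=32 S3=25 S4=22 blocked=[]
Op 8: conn=32 S1=3 S2=32 S3=25 S4=4 blocked=[]
Op 9: conn=23 S1=3 S2=23 S3=25 S4=4 blocked=[]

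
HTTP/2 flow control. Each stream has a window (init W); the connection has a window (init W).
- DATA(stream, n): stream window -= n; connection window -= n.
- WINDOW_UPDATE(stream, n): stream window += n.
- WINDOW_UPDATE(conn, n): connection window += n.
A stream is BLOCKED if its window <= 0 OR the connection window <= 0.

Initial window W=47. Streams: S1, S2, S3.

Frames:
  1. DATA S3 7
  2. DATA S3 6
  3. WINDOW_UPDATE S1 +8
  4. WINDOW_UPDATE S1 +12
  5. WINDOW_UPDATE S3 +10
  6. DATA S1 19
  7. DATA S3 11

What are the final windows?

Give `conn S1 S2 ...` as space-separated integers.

Answer: 4 48 47 33

Derivation:
Op 1: conn=40 S1=47 S2=47 S3=40 blocked=[]
Op 2: conn=34 S1=47 S2=47 S3=34 blocked=[]
Op 3: conn=34 S1=55 S2=47 S3=34 blocked=[]
Op 4: conn=34 S1=67 S2=47 S3=34 blocked=[]
Op 5: conn=34 S1=67 S2=47 S3=44 blocked=[]
Op 6: conn=15 S1=48 S2=47 S3=44 blocked=[]
Op 7: conn=4 S1=48 S2=47 S3=33 blocked=[]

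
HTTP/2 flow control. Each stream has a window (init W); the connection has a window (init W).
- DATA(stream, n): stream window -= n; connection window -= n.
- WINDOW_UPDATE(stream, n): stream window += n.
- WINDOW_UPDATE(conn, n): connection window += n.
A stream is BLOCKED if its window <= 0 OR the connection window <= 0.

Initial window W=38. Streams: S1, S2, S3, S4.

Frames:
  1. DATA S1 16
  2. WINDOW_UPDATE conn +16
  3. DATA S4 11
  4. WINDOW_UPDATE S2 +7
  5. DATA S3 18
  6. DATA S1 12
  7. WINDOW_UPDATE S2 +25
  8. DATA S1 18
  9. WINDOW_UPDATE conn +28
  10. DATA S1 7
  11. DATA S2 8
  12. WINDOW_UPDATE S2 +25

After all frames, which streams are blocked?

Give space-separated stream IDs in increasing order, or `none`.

Op 1: conn=22 S1=22 S2=38 S3=38 S4=38 blocked=[]
Op 2: conn=38 S1=22 S2=38 S3=38 S4=38 blocked=[]
Op 3: conn=27 S1=22 S2=38 S3=38 S4=27 blocked=[]
Op 4: conn=27 S1=22 S2=45 S3=38 S4=27 blocked=[]
Op 5: conn=9 S1=22 S2=45 S3=20 S4=27 blocked=[]
Op 6: conn=-3 S1=10 S2=45 S3=20 S4=27 blocked=[1, 2, 3, 4]
Op 7: conn=-3 S1=10 S2=70 S3=20 S4=27 blocked=[1, 2, 3, 4]
Op 8: conn=-21 S1=-8 S2=70 S3=20 S4=27 blocked=[1, 2, 3, 4]
Op 9: conn=7 S1=-8 S2=70 S3=20 S4=27 blocked=[1]
Op 10: conn=0 S1=-15 S2=70 S3=20 S4=27 blocked=[1, 2, 3, 4]
Op 11: conn=-8 S1=-15 S2=62 S3=20 S4=27 blocked=[1, 2, 3, 4]
Op 12: conn=-8 S1=-15 S2=87 S3=20 S4=27 blocked=[1, 2, 3, 4]

Answer: S1 S2 S3 S4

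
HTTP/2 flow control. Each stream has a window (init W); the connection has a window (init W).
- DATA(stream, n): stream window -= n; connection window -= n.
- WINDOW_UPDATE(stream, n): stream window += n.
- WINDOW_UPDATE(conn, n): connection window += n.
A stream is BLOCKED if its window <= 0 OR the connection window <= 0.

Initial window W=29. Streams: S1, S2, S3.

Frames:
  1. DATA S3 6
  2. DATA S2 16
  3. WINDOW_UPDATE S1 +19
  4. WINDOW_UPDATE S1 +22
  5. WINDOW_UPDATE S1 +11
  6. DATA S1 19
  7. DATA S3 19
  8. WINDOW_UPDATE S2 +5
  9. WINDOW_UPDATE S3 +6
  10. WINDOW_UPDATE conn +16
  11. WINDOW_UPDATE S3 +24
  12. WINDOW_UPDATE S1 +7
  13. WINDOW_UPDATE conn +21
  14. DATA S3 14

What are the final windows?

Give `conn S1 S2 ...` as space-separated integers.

Answer: -8 69 18 20

Derivation:
Op 1: conn=23 S1=29 S2=29 S3=23 blocked=[]
Op 2: conn=7 S1=29 S2=13 S3=23 blocked=[]
Op 3: conn=7 S1=48 S2=13 S3=23 blocked=[]
Op 4: conn=7 S1=70 S2=13 S3=23 blocked=[]
Op 5: conn=7 S1=81 S2=13 S3=23 blocked=[]
Op 6: conn=-12 S1=62 S2=13 S3=23 blocked=[1, 2, 3]
Op 7: conn=-31 S1=62 S2=13 S3=4 blocked=[1, 2, 3]
Op 8: conn=-31 S1=62 S2=18 S3=4 blocked=[1, 2, 3]
Op 9: conn=-31 S1=62 S2=18 S3=10 blocked=[1, 2, 3]
Op 10: conn=-15 S1=62 S2=18 S3=10 blocked=[1, 2, 3]
Op 11: conn=-15 S1=62 S2=18 S3=34 blocked=[1, 2, 3]
Op 12: conn=-15 S1=69 S2=18 S3=34 blocked=[1, 2, 3]
Op 13: conn=6 S1=69 S2=18 S3=34 blocked=[]
Op 14: conn=-8 S1=69 S2=18 S3=20 blocked=[1, 2, 3]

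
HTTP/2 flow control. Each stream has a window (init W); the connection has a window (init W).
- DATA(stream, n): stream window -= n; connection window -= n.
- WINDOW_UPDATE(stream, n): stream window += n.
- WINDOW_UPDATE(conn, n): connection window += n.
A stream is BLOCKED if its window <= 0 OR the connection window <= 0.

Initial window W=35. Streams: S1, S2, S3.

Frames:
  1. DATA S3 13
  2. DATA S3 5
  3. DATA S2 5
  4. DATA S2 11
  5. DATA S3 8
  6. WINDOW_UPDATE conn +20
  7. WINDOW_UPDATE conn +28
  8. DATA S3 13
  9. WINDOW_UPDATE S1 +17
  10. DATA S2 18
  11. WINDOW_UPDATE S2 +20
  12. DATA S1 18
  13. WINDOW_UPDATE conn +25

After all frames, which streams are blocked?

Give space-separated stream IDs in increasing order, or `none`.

Op 1: conn=22 S1=35 S2=35 S3=22 blocked=[]
Op 2: conn=17 S1=35 S2=35 S3=17 blocked=[]
Op 3: conn=12 S1=35 S2=30 S3=17 blocked=[]
Op 4: conn=1 S1=35 S2=19 S3=17 blocked=[]
Op 5: conn=-7 S1=35 S2=19 S3=9 blocked=[1, 2, 3]
Op 6: conn=13 S1=35 S2=19 S3=9 blocked=[]
Op 7: conn=41 S1=35 S2=19 S3=9 blocked=[]
Op 8: conn=28 S1=35 S2=19 S3=-4 blocked=[3]
Op 9: conn=28 S1=52 S2=19 S3=-4 blocked=[3]
Op 10: conn=10 S1=52 S2=1 S3=-4 blocked=[3]
Op 11: conn=10 S1=52 S2=21 S3=-4 blocked=[3]
Op 12: conn=-8 S1=34 S2=21 S3=-4 blocked=[1, 2, 3]
Op 13: conn=17 S1=34 S2=21 S3=-4 blocked=[3]

Answer: S3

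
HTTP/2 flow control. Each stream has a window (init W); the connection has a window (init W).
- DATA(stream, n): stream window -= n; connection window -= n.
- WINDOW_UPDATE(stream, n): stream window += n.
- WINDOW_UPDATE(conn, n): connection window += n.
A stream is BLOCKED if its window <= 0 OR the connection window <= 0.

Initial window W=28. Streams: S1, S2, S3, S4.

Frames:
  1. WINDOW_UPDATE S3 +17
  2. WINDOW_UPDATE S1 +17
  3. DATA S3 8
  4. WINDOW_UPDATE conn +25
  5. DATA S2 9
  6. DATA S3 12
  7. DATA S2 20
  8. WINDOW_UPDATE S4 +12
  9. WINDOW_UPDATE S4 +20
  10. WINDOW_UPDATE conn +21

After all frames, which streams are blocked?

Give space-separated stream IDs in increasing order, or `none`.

Op 1: conn=28 S1=28 S2=28 S3=45 S4=28 blocked=[]
Op 2: conn=28 S1=45 S2=28 S3=45 S4=28 blocked=[]
Op 3: conn=20 S1=45 S2=28 S3=37 S4=28 blocked=[]
Op 4: conn=45 S1=45 S2=28 S3=37 S4=28 blocked=[]
Op 5: conn=36 S1=45 S2=19 S3=37 S4=28 blocked=[]
Op 6: conn=24 S1=45 S2=19 S3=25 S4=28 blocked=[]
Op 7: conn=4 S1=45 S2=-1 S3=25 S4=28 blocked=[2]
Op 8: conn=4 S1=45 S2=-1 S3=25 S4=40 blocked=[2]
Op 9: conn=4 S1=45 S2=-1 S3=25 S4=60 blocked=[2]
Op 10: conn=25 S1=45 S2=-1 S3=25 S4=60 blocked=[2]

Answer: S2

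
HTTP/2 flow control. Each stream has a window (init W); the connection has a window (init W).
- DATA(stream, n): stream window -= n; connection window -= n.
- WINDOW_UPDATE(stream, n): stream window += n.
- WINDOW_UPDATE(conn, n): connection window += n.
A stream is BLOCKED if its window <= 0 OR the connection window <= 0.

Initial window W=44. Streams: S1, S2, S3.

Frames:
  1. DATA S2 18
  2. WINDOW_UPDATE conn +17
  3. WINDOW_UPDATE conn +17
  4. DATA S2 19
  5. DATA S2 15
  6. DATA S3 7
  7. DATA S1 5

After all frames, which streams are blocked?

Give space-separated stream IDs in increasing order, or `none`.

Op 1: conn=26 S1=44 S2=26 S3=44 blocked=[]
Op 2: conn=43 S1=44 S2=26 S3=44 blocked=[]
Op 3: conn=60 S1=44 S2=26 S3=44 blocked=[]
Op 4: conn=41 S1=44 S2=7 S3=44 blocked=[]
Op 5: conn=26 S1=44 S2=-8 S3=44 blocked=[2]
Op 6: conn=19 S1=44 S2=-8 S3=37 blocked=[2]
Op 7: conn=14 S1=39 S2=-8 S3=37 blocked=[2]

Answer: S2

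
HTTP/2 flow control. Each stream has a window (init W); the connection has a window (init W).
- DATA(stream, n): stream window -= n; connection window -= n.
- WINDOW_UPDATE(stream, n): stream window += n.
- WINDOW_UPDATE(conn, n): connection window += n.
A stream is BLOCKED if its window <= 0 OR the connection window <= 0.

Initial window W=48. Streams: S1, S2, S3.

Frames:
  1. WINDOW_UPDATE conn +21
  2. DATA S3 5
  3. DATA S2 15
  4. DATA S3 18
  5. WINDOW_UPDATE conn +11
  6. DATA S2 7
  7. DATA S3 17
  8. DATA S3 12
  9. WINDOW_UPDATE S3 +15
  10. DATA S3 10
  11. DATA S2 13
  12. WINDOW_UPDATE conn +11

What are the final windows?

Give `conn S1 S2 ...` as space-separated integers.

Op 1: conn=69 S1=48 S2=48 S3=48 blocked=[]
Op 2: conn=64 S1=48 S2=48 S3=43 blocked=[]
Op 3: conn=49 S1=48 S2=33 S3=43 blocked=[]
Op 4: conn=31 S1=48 S2=33 S3=25 blocked=[]
Op 5: conn=42 S1=48 S2=33 S3=25 blocked=[]
Op 6: conn=35 S1=48 S2=26 S3=25 blocked=[]
Op 7: conn=18 S1=48 S2=26 S3=8 blocked=[]
Op 8: conn=6 S1=48 S2=26 S3=-4 blocked=[3]
Op 9: conn=6 S1=48 S2=26 S3=11 blocked=[]
Op 10: conn=-4 S1=48 S2=26 S3=1 blocked=[1, 2, 3]
Op 11: conn=-17 S1=48 S2=13 S3=1 blocked=[1, 2, 3]
Op 12: conn=-6 S1=48 S2=13 S3=1 blocked=[1, 2, 3]

Answer: -6 48 13 1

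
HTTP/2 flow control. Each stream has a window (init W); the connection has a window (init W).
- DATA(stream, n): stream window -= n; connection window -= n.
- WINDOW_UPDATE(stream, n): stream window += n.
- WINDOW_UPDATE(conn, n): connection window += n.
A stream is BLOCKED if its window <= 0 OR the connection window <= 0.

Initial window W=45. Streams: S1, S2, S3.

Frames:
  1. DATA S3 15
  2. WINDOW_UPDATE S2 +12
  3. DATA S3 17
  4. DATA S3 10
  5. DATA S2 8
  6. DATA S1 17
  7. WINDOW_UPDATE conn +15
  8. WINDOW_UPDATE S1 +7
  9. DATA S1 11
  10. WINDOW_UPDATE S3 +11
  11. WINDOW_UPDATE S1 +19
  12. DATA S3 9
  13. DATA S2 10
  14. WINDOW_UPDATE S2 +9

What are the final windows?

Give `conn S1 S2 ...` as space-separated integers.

Op 1: conn=30 S1=45 S2=45 S3=30 blocked=[]
Op 2: conn=30 S1=45 S2=57 S3=30 blocked=[]
Op 3: conn=13 S1=45 S2=57 S3=13 blocked=[]
Op 4: conn=3 S1=45 S2=57 S3=3 blocked=[]
Op 5: conn=-5 S1=45 S2=49 S3=3 blocked=[1, 2, 3]
Op 6: conn=-22 S1=28 S2=49 S3=3 blocked=[1, 2, 3]
Op 7: conn=-7 S1=28 S2=49 S3=3 blocked=[1, 2, 3]
Op 8: conn=-7 S1=35 S2=49 S3=3 blocked=[1, 2, 3]
Op 9: conn=-18 S1=24 S2=49 S3=3 blocked=[1, 2, 3]
Op 10: conn=-18 S1=24 S2=49 S3=14 blocked=[1, 2, 3]
Op 11: conn=-18 S1=43 S2=49 S3=14 blocked=[1, 2, 3]
Op 12: conn=-27 S1=43 S2=49 S3=5 blocked=[1, 2, 3]
Op 13: conn=-37 S1=43 S2=39 S3=5 blocked=[1, 2, 3]
Op 14: conn=-37 S1=43 S2=48 S3=5 blocked=[1, 2, 3]

Answer: -37 43 48 5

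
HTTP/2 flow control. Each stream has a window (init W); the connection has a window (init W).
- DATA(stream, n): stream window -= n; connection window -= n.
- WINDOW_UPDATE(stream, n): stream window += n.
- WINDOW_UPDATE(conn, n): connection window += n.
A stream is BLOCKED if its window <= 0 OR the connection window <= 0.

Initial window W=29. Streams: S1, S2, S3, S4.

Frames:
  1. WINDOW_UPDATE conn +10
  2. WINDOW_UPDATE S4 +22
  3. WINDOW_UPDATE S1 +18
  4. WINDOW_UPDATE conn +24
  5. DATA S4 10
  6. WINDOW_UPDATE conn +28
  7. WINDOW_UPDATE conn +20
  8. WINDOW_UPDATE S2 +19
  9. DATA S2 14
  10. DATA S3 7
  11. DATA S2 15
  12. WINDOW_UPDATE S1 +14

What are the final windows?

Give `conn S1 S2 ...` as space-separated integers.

Answer: 65 61 19 22 41

Derivation:
Op 1: conn=39 S1=29 S2=29 S3=29 S4=29 blocked=[]
Op 2: conn=39 S1=29 S2=29 S3=29 S4=51 blocked=[]
Op 3: conn=39 S1=47 S2=29 S3=29 S4=51 blocked=[]
Op 4: conn=63 S1=47 S2=29 S3=29 S4=51 blocked=[]
Op 5: conn=53 S1=47 S2=29 S3=29 S4=41 blocked=[]
Op 6: conn=81 S1=47 S2=29 S3=29 S4=41 blocked=[]
Op 7: conn=101 S1=47 S2=29 S3=29 S4=41 blocked=[]
Op 8: conn=101 S1=47 S2=48 S3=29 S4=41 blocked=[]
Op 9: conn=87 S1=47 S2=34 S3=29 S4=41 blocked=[]
Op 10: conn=80 S1=47 S2=34 S3=22 S4=41 blocked=[]
Op 11: conn=65 S1=47 S2=19 S3=22 S4=41 blocked=[]
Op 12: conn=65 S1=61 S2=19 S3=22 S4=41 blocked=[]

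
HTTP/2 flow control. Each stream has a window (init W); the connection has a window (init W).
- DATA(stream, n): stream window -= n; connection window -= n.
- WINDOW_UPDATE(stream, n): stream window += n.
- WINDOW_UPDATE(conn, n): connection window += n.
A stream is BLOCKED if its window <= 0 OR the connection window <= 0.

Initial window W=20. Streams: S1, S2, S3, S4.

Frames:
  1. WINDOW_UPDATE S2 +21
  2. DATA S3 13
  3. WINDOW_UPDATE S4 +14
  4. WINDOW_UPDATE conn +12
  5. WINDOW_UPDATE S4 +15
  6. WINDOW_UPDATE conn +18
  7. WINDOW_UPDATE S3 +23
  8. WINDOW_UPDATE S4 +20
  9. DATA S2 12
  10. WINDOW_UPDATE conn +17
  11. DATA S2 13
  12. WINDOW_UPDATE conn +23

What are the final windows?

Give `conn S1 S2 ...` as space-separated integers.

Op 1: conn=20 S1=20 S2=41 S3=20 S4=20 blocked=[]
Op 2: conn=7 S1=20 S2=41 S3=7 S4=20 blocked=[]
Op 3: conn=7 S1=20 S2=41 S3=7 S4=34 blocked=[]
Op 4: conn=19 S1=20 S2=41 S3=7 S4=34 blocked=[]
Op 5: conn=19 S1=20 S2=41 S3=7 S4=49 blocked=[]
Op 6: conn=37 S1=20 S2=41 S3=7 S4=49 blocked=[]
Op 7: conn=37 S1=20 S2=41 S3=30 S4=49 blocked=[]
Op 8: conn=37 S1=20 S2=41 S3=30 S4=69 blocked=[]
Op 9: conn=25 S1=20 S2=29 S3=30 S4=69 blocked=[]
Op 10: conn=42 S1=20 S2=29 S3=30 S4=69 blocked=[]
Op 11: conn=29 S1=20 S2=16 S3=30 S4=69 blocked=[]
Op 12: conn=52 S1=20 S2=16 S3=30 S4=69 blocked=[]

Answer: 52 20 16 30 69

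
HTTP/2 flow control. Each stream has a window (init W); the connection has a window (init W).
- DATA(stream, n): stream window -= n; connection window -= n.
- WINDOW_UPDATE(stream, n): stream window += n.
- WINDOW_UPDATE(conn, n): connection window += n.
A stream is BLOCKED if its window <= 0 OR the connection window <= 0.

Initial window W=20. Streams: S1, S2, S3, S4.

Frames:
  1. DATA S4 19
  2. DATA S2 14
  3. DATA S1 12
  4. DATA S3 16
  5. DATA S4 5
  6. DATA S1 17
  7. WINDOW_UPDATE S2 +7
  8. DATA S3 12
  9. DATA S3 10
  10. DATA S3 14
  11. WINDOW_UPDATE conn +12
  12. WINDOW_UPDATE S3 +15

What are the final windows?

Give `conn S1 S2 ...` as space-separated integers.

Op 1: conn=1 S1=20 S2=20 S3=20 S4=1 blocked=[]
Op 2: conn=-13 S1=20 S2=6 S3=20 S4=1 blocked=[1, 2, 3, 4]
Op 3: conn=-25 S1=8 S2=6 S3=20 S4=1 blocked=[1, 2, 3, 4]
Op 4: conn=-41 S1=8 S2=6 S3=4 S4=1 blocked=[1, 2, 3, 4]
Op 5: conn=-46 S1=8 S2=6 S3=4 S4=-4 blocked=[1, 2, 3, 4]
Op 6: conn=-63 S1=-9 S2=6 S3=4 S4=-4 blocked=[1, 2, 3, 4]
Op 7: conn=-63 S1=-9 S2=13 S3=4 S4=-4 blocked=[1, 2, 3, 4]
Op 8: conn=-75 S1=-9 S2=13 S3=-8 S4=-4 blocked=[1, 2, 3, 4]
Op 9: conn=-85 S1=-9 S2=13 S3=-18 S4=-4 blocked=[1, 2, 3, 4]
Op 10: conn=-99 S1=-9 S2=13 S3=-32 S4=-4 blocked=[1, 2, 3, 4]
Op 11: conn=-87 S1=-9 S2=13 S3=-32 S4=-4 blocked=[1, 2, 3, 4]
Op 12: conn=-87 S1=-9 S2=13 S3=-17 S4=-4 blocked=[1, 2, 3, 4]

Answer: -87 -9 13 -17 -4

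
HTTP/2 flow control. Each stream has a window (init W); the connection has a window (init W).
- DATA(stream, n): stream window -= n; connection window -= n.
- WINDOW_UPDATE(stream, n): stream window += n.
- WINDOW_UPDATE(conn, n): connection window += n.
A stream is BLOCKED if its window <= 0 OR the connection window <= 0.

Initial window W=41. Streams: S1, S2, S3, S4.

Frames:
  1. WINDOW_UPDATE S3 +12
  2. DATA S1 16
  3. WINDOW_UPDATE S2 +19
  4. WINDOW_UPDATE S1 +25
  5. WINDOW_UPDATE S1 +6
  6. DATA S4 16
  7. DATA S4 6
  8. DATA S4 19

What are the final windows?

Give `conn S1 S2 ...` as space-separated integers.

Answer: -16 56 60 53 0

Derivation:
Op 1: conn=41 S1=41 S2=41 S3=53 S4=41 blocked=[]
Op 2: conn=25 S1=25 S2=41 S3=53 S4=41 blocked=[]
Op 3: conn=25 S1=25 S2=60 S3=53 S4=41 blocked=[]
Op 4: conn=25 S1=50 S2=60 S3=53 S4=41 blocked=[]
Op 5: conn=25 S1=56 S2=60 S3=53 S4=41 blocked=[]
Op 6: conn=9 S1=56 S2=60 S3=53 S4=25 blocked=[]
Op 7: conn=3 S1=56 S2=60 S3=53 S4=19 blocked=[]
Op 8: conn=-16 S1=56 S2=60 S3=53 S4=0 blocked=[1, 2, 3, 4]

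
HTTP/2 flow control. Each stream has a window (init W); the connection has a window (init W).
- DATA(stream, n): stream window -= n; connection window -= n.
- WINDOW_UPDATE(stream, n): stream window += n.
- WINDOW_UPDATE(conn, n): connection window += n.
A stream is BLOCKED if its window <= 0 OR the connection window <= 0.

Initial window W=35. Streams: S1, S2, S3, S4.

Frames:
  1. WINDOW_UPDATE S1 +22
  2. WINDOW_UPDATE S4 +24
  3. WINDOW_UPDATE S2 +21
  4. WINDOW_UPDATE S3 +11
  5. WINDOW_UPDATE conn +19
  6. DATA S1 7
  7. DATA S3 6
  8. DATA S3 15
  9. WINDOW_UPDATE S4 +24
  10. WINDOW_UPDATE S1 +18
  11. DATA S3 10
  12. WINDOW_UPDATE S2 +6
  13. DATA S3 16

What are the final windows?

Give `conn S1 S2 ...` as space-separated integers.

Op 1: conn=35 S1=57 S2=35 S3=35 S4=35 blocked=[]
Op 2: conn=35 S1=57 S2=35 S3=35 S4=59 blocked=[]
Op 3: conn=35 S1=57 S2=56 S3=35 S4=59 blocked=[]
Op 4: conn=35 S1=57 S2=56 S3=46 S4=59 blocked=[]
Op 5: conn=54 S1=57 S2=56 S3=46 S4=59 blocked=[]
Op 6: conn=47 S1=50 S2=56 S3=46 S4=59 blocked=[]
Op 7: conn=41 S1=50 S2=56 S3=40 S4=59 blocked=[]
Op 8: conn=26 S1=50 S2=56 S3=25 S4=59 blocked=[]
Op 9: conn=26 S1=50 S2=56 S3=25 S4=83 blocked=[]
Op 10: conn=26 S1=68 S2=56 S3=25 S4=83 blocked=[]
Op 11: conn=16 S1=68 S2=56 S3=15 S4=83 blocked=[]
Op 12: conn=16 S1=68 S2=62 S3=15 S4=83 blocked=[]
Op 13: conn=0 S1=68 S2=62 S3=-1 S4=83 blocked=[1, 2, 3, 4]

Answer: 0 68 62 -1 83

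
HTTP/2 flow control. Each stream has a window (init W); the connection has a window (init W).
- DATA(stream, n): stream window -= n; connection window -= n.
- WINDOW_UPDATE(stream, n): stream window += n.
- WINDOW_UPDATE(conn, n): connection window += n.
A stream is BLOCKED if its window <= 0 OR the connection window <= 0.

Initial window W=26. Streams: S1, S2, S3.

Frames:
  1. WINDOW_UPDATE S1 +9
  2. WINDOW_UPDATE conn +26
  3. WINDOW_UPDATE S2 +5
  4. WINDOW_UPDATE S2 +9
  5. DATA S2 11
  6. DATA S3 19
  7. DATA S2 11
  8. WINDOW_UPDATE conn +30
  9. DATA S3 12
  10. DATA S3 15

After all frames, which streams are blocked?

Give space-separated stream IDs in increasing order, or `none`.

Answer: S3

Derivation:
Op 1: conn=26 S1=35 S2=26 S3=26 blocked=[]
Op 2: conn=52 S1=35 S2=26 S3=26 blocked=[]
Op 3: conn=52 S1=35 S2=31 S3=26 blocked=[]
Op 4: conn=52 S1=35 S2=40 S3=26 blocked=[]
Op 5: conn=41 S1=35 S2=29 S3=26 blocked=[]
Op 6: conn=22 S1=35 S2=29 S3=7 blocked=[]
Op 7: conn=11 S1=35 S2=18 S3=7 blocked=[]
Op 8: conn=41 S1=35 S2=18 S3=7 blocked=[]
Op 9: conn=29 S1=35 S2=18 S3=-5 blocked=[3]
Op 10: conn=14 S1=35 S2=18 S3=-20 blocked=[3]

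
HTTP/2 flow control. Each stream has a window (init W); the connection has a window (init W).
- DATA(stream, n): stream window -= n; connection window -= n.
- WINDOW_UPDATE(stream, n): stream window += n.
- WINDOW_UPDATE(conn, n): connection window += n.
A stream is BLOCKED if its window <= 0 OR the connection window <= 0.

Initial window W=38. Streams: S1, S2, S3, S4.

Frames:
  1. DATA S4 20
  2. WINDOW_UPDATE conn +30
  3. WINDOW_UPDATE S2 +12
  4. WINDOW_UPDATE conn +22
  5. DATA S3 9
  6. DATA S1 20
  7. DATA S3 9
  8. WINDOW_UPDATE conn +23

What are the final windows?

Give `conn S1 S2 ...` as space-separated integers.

Answer: 55 18 50 20 18

Derivation:
Op 1: conn=18 S1=38 S2=38 S3=38 S4=18 blocked=[]
Op 2: conn=48 S1=38 S2=38 S3=38 S4=18 blocked=[]
Op 3: conn=48 S1=38 S2=50 S3=38 S4=18 blocked=[]
Op 4: conn=70 S1=38 S2=50 S3=38 S4=18 blocked=[]
Op 5: conn=61 S1=38 S2=50 S3=29 S4=18 blocked=[]
Op 6: conn=41 S1=18 S2=50 S3=29 S4=18 blocked=[]
Op 7: conn=32 S1=18 S2=50 S3=20 S4=18 blocked=[]
Op 8: conn=55 S1=18 S2=50 S3=20 S4=18 blocked=[]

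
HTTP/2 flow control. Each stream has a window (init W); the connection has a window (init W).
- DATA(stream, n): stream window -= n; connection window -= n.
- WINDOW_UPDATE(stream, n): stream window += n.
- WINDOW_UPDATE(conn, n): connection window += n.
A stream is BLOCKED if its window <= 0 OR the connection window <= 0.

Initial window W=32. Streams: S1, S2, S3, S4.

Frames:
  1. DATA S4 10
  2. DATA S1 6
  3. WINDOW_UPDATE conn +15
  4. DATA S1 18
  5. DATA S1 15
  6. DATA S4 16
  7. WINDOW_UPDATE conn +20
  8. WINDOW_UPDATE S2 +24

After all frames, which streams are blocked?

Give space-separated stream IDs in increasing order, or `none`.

Op 1: conn=22 S1=32 S2=32 S3=32 S4=22 blocked=[]
Op 2: conn=16 S1=26 S2=32 S3=32 S4=22 blocked=[]
Op 3: conn=31 S1=26 S2=32 S3=32 S4=22 blocked=[]
Op 4: conn=13 S1=8 S2=32 S3=32 S4=22 blocked=[]
Op 5: conn=-2 S1=-7 S2=32 S3=32 S4=22 blocked=[1, 2, 3, 4]
Op 6: conn=-18 S1=-7 S2=32 S3=32 S4=6 blocked=[1, 2, 3, 4]
Op 7: conn=2 S1=-7 S2=32 S3=32 S4=6 blocked=[1]
Op 8: conn=2 S1=-7 S2=56 S3=32 S4=6 blocked=[1]

Answer: S1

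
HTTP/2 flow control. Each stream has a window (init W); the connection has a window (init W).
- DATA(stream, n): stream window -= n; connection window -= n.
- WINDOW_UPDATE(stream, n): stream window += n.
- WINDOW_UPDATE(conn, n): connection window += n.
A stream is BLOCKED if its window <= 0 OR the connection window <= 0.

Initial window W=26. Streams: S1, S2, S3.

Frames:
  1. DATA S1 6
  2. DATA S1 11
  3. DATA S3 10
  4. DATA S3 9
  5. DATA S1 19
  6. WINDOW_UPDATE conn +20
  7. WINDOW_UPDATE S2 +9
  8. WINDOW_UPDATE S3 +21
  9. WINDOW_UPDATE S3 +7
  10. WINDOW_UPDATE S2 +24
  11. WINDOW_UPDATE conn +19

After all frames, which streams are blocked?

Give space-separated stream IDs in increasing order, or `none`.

Op 1: conn=20 S1=20 S2=26 S3=26 blocked=[]
Op 2: conn=9 S1=9 S2=26 S3=26 blocked=[]
Op 3: conn=-1 S1=9 S2=26 S3=16 blocked=[1, 2, 3]
Op 4: conn=-10 S1=9 S2=26 S3=7 blocked=[1, 2, 3]
Op 5: conn=-29 S1=-10 S2=26 S3=7 blocked=[1, 2, 3]
Op 6: conn=-9 S1=-10 S2=26 S3=7 blocked=[1, 2, 3]
Op 7: conn=-9 S1=-10 S2=35 S3=7 blocked=[1, 2, 3]
Op 8: conn=-9 S1=-10 S2=35 S3=28 blocked=[1, 2, 3]
Op 9: conn=-9 S1=-10 S2=35 S3=35 blocked=[1, 2, 3]
Op 10: conn=-9 S1=-10 S2=59 S3=35 blocked=[1, 2, 3]
Op 11: conn=10 S1=-10 S2=59 S3=35 blocked=[1]

Answer: S1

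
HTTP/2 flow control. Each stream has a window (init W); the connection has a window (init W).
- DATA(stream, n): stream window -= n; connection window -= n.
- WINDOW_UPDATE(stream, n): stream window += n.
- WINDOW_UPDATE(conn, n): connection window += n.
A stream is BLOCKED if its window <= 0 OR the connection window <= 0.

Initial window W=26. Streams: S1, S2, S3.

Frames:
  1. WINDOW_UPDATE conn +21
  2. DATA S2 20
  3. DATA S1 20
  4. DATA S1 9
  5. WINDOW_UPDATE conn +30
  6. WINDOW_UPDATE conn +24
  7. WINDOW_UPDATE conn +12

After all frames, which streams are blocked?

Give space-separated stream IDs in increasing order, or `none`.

Op 1: conn=47 S1=26 S2=26 S3=26 blocked=[]
Op 2: conn=27 S1=26 S2=6 S3=26 blocked=[]
Op 3: conn=7 S1=6 S2=6 S3=26 blocked=[]
Op 4: conn=-2 S1=-3 S2=6 S3=26 blocked=[1, 2, 3]
Op 5: conn=28 S1=-3 S2=6 S3=26 blocked=[1]
Op 6: conn=52 S1=-3 S2=6 S3=26 blocked=[1]
Op 7: conn=64 S1=-3 S2=6 S3=26 blocked=[1]

Answer: S1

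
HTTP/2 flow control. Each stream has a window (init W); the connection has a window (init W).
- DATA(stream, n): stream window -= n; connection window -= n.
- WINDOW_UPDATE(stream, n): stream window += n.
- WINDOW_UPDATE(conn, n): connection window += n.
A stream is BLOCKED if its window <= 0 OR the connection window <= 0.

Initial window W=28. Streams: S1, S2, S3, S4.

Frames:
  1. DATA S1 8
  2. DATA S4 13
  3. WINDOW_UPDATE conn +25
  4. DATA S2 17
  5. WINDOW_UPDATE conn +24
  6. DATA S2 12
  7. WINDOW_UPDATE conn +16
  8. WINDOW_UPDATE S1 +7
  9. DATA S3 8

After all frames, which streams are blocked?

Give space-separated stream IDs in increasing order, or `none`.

Answer: S2

Derivation:
Op 1: conn=20 S1=20 S2=28 S3=28 S4=28 blocked=[]
Op 2: conn=7 S1=20 S2=28 S3=28 S4=15 blocked=[]
Op 3: conn=32 S1=20 S2=28 S3=28 S4=15 blocked=[]
Op 4: conn=15 S1=20 S2=11 S3=28 S4=15 blocked=[]
Op 5: conn=39 S1=20 S2=11 S3=28 S4=15 blocked=[]
Op 6: conn=27 S1=20 S2=-1 S3=28 S4=15 blocked=[2]
Op 7: conn=43 S1=20 S2=-1 S3=28 S4=15 blocked=[2]
Op 8: conn=43 S1=27 S2=-1 S3=28 S4=15 blocked=[2]
Op 9: conn=35 S1=27 S2=-1 S3=20 S4=15 blocked=[2]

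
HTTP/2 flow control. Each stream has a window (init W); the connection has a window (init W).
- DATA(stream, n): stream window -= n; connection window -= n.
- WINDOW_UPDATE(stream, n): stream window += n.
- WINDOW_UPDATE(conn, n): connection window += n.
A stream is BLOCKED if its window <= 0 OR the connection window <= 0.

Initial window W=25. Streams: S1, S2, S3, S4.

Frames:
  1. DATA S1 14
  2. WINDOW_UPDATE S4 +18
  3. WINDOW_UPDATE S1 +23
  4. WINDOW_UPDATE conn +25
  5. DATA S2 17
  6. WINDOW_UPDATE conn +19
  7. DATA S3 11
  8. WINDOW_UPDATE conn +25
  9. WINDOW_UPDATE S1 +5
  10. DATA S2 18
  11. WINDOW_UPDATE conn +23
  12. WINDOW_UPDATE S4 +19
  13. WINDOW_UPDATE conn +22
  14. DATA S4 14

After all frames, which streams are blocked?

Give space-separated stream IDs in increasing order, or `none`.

Op 1: conn=11 S1=11 S2=25 S3=25 S4=25 blocked=[]
Op 2: conn=11 S1=11 S2=25 S3=25 S4=43 blocked=[]
Op 3: conn=11 S1=34 S2=25 S3=25 S4=43 blocked=[]
Op 4: conn=36 S1=34 S2=25 S3=25 S4=43 blocked=[]
Op 5: conn=19 S1=34 S2=8 S3=25 S4=43 blocked=[]
Op 6: conn=38 S1=34 S2=8 S3=25 S4=43 blocked=[]
Op 7: conn=27 S1=34 S2=8 S3=14 S4=43 blocked=[]
Op 8: conn=52 S1=34 S2=8 S3=14 S4=43 blocked=[]
Op 9: conn=52 S1=39 S2=8 S3=14 S4=43 blocked=[]
Op 10: conn=34 S1=39 S2=-10 S3=14 S4=43 blocked=[2]
Op 11: conn=57 S1=39 S2=-10 S3=14 S4=43 blocked=[2]
Op 12: conn=57 S1=39 S2=-10 S3=14 S4=62 blocked=[2]
Op 13: conn=79 S1=39 S2=-10 S3=14 S4=62 blocked=[2]
Op 14: conn=65 S1=39 S2=-10 S3=14 S4=48 blocked=[2]

Answer: S2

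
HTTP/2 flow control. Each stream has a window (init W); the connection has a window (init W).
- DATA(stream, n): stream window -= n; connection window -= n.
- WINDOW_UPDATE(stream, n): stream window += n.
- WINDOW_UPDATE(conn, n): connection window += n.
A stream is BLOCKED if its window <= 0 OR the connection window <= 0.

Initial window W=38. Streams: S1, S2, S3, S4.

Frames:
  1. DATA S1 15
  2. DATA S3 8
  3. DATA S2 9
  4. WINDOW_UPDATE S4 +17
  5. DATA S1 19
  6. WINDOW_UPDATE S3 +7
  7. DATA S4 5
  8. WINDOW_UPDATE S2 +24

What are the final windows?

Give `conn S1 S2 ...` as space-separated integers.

Answer: -18 4 53 37 50

Derivation:
Op 1: conn=23 S1=23 S2=38 S3=38 S4=38 blocked=[]
Op 2: conn=15 S1=23 S2=38 S3=30 S4=38 blocked=[]
Op 3: conn=6 S1=23 S2=29 S3=30 S4=38 blocked=[]
Op 4: conn=6 S1=23 S2=29 S3=30 S4=55 blocked=[]
Op 5: conn=-13 S1=4 S2=29 S3=30 S4=55 blocked=[1, 2, 3, 4]
Op 6: conn=-13 S1=4 S2=29 S3=37 S4=55 blocked=[1, 2, 3, 4]
Op 7: conn=-18 S1=4 S2=29 S3=37 S4=50 blocked=[1, 2, 3, 4]
Op 8: conn=-18 S1=4 S2=53 S3=37 S4=50 blocked=[1, 2, 3, 4]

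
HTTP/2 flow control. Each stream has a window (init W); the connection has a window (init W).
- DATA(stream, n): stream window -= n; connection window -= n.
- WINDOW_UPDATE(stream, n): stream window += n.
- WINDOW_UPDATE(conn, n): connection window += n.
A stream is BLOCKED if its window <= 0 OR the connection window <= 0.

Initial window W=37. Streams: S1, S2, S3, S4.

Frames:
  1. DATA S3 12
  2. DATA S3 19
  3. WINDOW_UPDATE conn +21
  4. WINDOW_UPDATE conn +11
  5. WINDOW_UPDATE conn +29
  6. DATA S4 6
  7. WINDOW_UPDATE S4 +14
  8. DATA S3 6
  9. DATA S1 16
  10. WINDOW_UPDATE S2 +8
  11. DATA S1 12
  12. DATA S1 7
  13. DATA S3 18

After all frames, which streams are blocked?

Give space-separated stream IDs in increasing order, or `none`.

Op 1: conn=25 S1=37 S2=37 S3=25 S4=37 blocked=[]
Op 2: conn=6 S1=37 S2=37 S3=6 S4=37 blocked=[]
Op 3: conn=27 S1=37 S2=37 S3=6 S4=37 blocked=[]
Op 4: conn=38 S1=37 S2=37 S3=6 S4=37 blocked=[]
Op 5: conn=67 S1=37 S2=37 S3=6 S4=37 blocked=[]
Op 6: conn=61 S1=37 S2=37 S3=6 S4=31 blocked=[]
Op 7: conn=61 S1=37 S2=37 S3=6 S4=45 blocked=[]
Op 8: conn=55 S1=37 S2=37 S3=0 S4=45 blocked=[3]
Op 9: conn=39 S1=21 S2=37 S3=0 S4=45 blocked=[3]
Op 10: conn=39 S1=21 S2=45 S3=0 S4=45 blocked=[3]
Op 11: conn=27 S1=9 S2=45 S3=0 S4=45 blocked=[3]
Op 12: conn=20 S1=2 S2=45 S3=0 S4=45 blocked=[3]
Op 13: conn=2 S1=2 S2=45 S3=-18 S4=45 blocked=[3]

Answer: S3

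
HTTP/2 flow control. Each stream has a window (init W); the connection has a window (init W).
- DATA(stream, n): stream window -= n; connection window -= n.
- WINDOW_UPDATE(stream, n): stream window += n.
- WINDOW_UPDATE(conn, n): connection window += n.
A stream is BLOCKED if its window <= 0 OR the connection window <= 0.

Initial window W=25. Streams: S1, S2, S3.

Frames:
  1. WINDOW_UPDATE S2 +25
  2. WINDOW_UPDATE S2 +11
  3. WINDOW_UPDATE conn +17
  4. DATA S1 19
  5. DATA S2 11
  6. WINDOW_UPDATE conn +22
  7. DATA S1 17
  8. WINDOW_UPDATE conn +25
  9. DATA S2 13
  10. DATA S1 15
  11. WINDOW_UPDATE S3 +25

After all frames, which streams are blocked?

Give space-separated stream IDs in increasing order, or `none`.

Op 1: conn=25 S1=25 S2=50 S3=25 blocked=[]
Op 2: conn=25 S1=25 S2=61 S3=25 blocked=[]
Op 3: conn=42 S1=25 S2=61 S3=25 blocked=[]
Op 4: conn=23 S1=6 S2=61 S3=25 blocked=[]
Op 5: conn=12 S1=6 S2=50 S3=25 blocked=[]
Op 6: conn=34 S1=6 S2=50 S3=25 blocked=[]
Op 7: conn=17 S1=-11 S2=50 S3=25 blocked=[1]
Op 8: conn=42 S1=-11 S2=50 S3=25 blocked=[1]
Op 9: conn=29 S1=-11 S2=37 S3=25 blocked=[1]
Op 10: conn=14 S1=-26 S2=37 S3=25 blocked=[1]
Op 11: conn=14 S1=-26 S2=37 S3=50 blocked=[1]

Answer: S1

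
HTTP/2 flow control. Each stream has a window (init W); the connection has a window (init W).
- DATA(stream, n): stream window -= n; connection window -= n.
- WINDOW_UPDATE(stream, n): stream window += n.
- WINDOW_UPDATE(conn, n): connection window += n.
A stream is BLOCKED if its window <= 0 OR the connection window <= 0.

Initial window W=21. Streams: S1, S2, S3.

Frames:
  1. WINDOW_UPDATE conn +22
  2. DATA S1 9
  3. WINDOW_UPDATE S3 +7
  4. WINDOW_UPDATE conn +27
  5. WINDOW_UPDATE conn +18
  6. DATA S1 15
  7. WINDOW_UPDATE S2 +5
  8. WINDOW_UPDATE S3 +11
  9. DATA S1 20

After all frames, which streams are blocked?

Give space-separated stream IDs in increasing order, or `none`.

Op 1: conn=43 S1=21 S2=21 S3=21 blocked=[]
Op 2: conn=34 S1=12 S2=21 S3=21 blocked=[]
Op 3: conn=34 S1=12 S2=21 S3=28 blocked=[]
Op 4: conn=61 S1=12 S2=21 S3=28 blocked=[]
Op 5: conn=79 S1=12 S2=21 S3=28 blocked=[]
Op 6: conn=64 S1=-3 S2=21 S3=28 blocked=[1]
Op 7: conn=64 S1=-3 S2=26 S3=28 blocked=[1]
Op 8: conn=64 S1=-3 S2=26 S3=39 blocked=[1]
Op 9: conn=44 S1=-23 S2=26 S3=39 blocked=[1]

Answer: S1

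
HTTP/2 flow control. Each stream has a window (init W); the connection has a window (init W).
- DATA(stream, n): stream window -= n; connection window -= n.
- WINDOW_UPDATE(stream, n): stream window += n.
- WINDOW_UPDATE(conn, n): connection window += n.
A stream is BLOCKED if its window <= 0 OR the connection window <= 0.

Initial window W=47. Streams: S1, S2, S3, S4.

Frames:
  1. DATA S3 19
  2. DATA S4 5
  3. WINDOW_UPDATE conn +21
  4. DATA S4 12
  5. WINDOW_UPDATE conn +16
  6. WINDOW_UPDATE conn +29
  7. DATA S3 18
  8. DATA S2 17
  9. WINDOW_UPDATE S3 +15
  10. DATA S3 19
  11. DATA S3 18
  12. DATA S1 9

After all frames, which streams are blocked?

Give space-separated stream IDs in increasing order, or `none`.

Answer: S1 S2 S3 S4

Derivation:
Op 1: conn=28 S1=47 S2=47 S3=28 S4=47 blocked=[]
Op 2: conn=23 S1=47 S2=47 S3=28 S4=42 blocked=[]
Op 3: conn=44 S1=47 S2=47 S3=28 S4=42 blocked=[]
Op 4: conn=32 S1=47 S2=47 S3=28 S4=30 blocked=[]
Op 5: conn=48 S1=47 S2=47 S3=28 S4=30 blocked=[]
Op 6: conn=77 S1=47 S2=47 S3=28 S4=30 blocked=[]
Op 7: conn=59 S1=47 S2=47 S3=10 S4=30 blocked=[]
Op 8: conn=42 S1=47 S2=30 S3=10 S4=30 blocked=[]
Op 9: conn=42 S1=47 S2=30 S3=25 S4=30 blocked=[]
Op 10: conn=23 S1=47 S2=30 S3=6 S4=30 blocked=[]
Op 11: conn=5 S1=47 S2=30 S3=-12 S4=30 blocked=[3]
Op 12: conn=-4 S1=38 S2=30 S3=-12 S4=30 blocked=[1, 2, 3, 4]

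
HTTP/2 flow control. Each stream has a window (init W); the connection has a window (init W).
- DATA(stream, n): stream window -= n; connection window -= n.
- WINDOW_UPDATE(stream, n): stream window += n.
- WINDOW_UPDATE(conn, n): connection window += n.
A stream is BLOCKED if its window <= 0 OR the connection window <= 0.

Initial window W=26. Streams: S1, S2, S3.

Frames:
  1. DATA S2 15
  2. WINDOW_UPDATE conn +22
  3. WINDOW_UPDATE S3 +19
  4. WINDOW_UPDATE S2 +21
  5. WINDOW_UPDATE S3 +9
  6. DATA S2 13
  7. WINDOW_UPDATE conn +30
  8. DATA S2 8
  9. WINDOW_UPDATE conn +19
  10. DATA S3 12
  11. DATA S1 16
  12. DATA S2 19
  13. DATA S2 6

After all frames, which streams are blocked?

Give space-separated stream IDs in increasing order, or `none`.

Answer: S2

Derivation:
Op 1: conn=11 S1=26 S2=11 S3=26 blocked=[]
Op 2: conn=33 S1=26 S2=11 S3=26 blocked=[]
Op 3: conn=33 S1=26 S2=11 S3=45 blocked=[]
Op 4: conn=33 S1=26 S2=32 S3=45 blocked=[]
Op 5: conn=33 S1=26 S2=32 S3=54 blocked=[]
Op 6: conn=20 S1=26 S2=19 S3=54 blocked=[]
Op 7: conn=50 S1=26 S2=19 S3=54 blocked=[]
Op 8: conn=42 S1=26 S2=11 S3=54 blocked=[]
Op 9: conn=61 S1=26 S2=11 S3=54 blocked=[]
Op 10: conn=49 S1=26 S2=11 S3=42 blocked=[]
Op 11: conn=33 S1=10 S2=11 S3=42 blocked=[]
Op 12: conn=14 S1=10 S2=-8 S3=42 blocked=[2]
Op 13: conn=8 S1=10 S2=-14 S3=42 blocked=[2]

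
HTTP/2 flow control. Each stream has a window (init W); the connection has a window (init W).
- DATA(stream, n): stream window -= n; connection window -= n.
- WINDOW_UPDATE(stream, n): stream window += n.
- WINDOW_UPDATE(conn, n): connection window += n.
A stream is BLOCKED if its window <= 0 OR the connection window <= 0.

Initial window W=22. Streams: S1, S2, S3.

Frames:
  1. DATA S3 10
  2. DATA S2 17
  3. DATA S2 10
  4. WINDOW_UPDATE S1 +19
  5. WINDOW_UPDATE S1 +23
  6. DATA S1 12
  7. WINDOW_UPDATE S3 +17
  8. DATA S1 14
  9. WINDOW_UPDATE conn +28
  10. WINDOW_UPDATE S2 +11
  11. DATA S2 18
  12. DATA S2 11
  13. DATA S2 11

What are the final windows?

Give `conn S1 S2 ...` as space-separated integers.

Op 1: conn=12 S1=22 S2=22 S3=12 blocked=[]
Op 2: conn=-5 S1=22 S2=5 S3=12 blocked=[1, 2, 3]
Op 3: conn=-15 S1=22 S2=-5 S3=12 blocked=[1, 2, 3]
Op 4: conn=-15 S1=41 S2=-5 S3=12 blocked=[1, 2, 3]
Op 5: conn=-15 S1=64 S2=-5 S3=12 blocked=[1, 2, 3]
Op 6: conn=-27 S1=52 S2=-5 S3=12 blocked=[1, 2, 3]
Op 7: conn=-27 S1=52 S2=-5 S3=29 blocked=[1, 2, 3]
Op 8: conn=-41 S1=38 S2=-5 S3=29 blocked=[1, 2, 3]
Op 9: conn=-13 S1=38 S2=-5 S3=29 blocked=[1, 2, 3]
Op 10: conn=-13 S1=38 S2=6 S3=29 blocked=[1, 2, 3]
Op 11: conn=-31 S1=38 S2=-12 S3=29 blocked=[1, 2, 3]
Op 12: conn=-42 S1=38 S2=-23 S3=29 blocked=[1, 2, 3]
Op 13: conn=-53 S1=38 S2=-34 S3=29 blocked=[1, 2, 3]

Answer: -53 38 -34 29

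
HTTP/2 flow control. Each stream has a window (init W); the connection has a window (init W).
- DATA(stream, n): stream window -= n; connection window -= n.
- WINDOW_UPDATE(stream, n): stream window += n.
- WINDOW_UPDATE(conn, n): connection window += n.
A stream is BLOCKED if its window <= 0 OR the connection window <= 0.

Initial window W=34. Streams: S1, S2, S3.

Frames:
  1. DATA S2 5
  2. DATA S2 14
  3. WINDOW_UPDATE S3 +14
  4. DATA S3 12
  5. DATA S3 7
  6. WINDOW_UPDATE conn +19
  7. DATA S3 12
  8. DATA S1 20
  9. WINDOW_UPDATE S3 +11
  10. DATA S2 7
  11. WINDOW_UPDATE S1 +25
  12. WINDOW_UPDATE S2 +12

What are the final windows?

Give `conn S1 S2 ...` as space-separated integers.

Answer: -24 39 20 28

Derivation:
Op 1: conn=29 S1=34 S2=29 S3=34 blocked=[]
Op 2: conn=15 S1=34 S2=15 S3=34 blocked=[]
Op 3: conn=15 S1=34 S2=15 S3=48 blocked=[]
Op 4: conn=3 S1=34 S2=15 S3=36 blocked=[]
Op 5: conn=-4 S1=34 S2=15 S3=29 blocked=[1, 2, 3]
Op 6: conn=15 S1=34 S2=15 S3=29 blocked=[]
Op 7: conn=3 S1=34 S2=15 S3=17 blocked=[]
Op 8: conn=-17 S1=14 S2=15 S3=17 blocked=[1, 2, 3]
Op 9: conn=-17 S1=14 S2=15 S3=28 blocked=[1, 2, 3]
Op 10: conn=-24 S1=14 S2=8 S3=28 blocked=[1, 2, 3]
Op 11: conn=-24 S1=39 S2=8 S3=28 blocked=[1, 2, 3]
Op 12: conn=-24 S1=39 S2=20 S3=28 blocked=[1, 2, 3]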